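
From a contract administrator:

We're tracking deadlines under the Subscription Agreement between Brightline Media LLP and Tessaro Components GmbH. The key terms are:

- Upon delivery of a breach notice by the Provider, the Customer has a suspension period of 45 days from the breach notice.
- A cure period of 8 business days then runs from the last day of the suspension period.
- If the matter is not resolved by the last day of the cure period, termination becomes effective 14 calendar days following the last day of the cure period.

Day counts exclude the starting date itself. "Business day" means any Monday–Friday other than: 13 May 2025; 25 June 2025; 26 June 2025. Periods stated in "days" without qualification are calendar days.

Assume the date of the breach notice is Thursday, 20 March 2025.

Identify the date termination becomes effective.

Adding 45 calendar days to 20 March 2025 gives 4 May 2025, which is the last day of the suspension period.
The last day of the cure period: counting 8 business days from Sunday, 4 May 2025 (May 5, May 6, May 7, May 8, May 9, May 12, May 14, May 15, skipping weekends and the listed holiday on May 13) reaches Thursday, 15 May 2025.
Adding 14 calendar days to 15 May 2025 gives 29 May 2025, which is the date termination becomes effective.

29 May 2025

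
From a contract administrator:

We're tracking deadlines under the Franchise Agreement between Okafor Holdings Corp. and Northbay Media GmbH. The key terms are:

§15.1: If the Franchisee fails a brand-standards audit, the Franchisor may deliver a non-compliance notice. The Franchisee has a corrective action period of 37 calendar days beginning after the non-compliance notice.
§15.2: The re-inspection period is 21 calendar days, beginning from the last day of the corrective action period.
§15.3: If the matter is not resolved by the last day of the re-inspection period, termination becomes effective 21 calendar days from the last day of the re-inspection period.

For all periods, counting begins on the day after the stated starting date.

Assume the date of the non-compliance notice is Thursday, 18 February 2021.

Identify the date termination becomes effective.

8 May 2021

The last day of the corrective action period: 18 February 2021 + 37 days = 27 March 2021.
The last day of the re-inspection period: 21 calendar days after 27 March 2021 is 17 April 2021.
The date termination becomes effective: 21 calendar days after 17 April 2021 is 8 May 2021.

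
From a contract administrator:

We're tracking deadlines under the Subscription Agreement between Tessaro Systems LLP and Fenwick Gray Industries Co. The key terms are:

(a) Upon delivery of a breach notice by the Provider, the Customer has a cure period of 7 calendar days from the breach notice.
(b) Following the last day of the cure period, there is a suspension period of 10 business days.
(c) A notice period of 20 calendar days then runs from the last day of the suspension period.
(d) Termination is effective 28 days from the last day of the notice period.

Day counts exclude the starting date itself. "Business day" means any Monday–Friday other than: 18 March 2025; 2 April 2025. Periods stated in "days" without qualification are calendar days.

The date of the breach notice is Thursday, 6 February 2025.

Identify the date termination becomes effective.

The last day of the cure period: 7 calendar days after 6 February 2025 is 13 February 2025.
From Thursday, 13 February 2025, 10 business days (Feb 14, Feb 17, Feb 18, Feb 19, Feb 20, Feb 21, Feb 24, Feb 25, Feb 26, Feb 27, skipping weekends) brings us to Thursday, 27 February 2025, which is the last day of the suspension period.
The last day of the notice period: 20 calendar days after 27 February 2025 is 19 March 2025.
The date termination becomes effective: 28 calendar days after 19 March 2025 is 16 April 2025.

16 April 2025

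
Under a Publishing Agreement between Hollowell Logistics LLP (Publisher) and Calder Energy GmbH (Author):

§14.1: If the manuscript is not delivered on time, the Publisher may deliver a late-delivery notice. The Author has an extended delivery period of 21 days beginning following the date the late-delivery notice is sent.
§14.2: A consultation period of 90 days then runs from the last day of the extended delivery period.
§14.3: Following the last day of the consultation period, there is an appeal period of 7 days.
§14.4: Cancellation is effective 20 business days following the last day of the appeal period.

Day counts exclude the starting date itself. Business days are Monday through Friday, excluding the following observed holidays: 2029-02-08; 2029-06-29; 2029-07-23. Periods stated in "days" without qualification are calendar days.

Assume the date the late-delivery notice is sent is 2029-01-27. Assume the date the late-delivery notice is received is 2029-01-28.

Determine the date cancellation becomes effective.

The last day of the extended delivery period: 2029-01-27 + 21 days = 2029-02-17.
The last day of the consultation period: 2029-02-17 + 90 days = 2029-05-18.
Adding 7 calendar days to 2029-05-18 gives 2029-05-25, which is the last day of the appeal period.
The date cancellation becomes effective: counting 20 business days from Friday, 2029-05-25 (May 28, May 29, May 30, May 31, …, Jun 20, Jun 21, Jun 22, skipping weekends) reaches Friday, 2029-06-22.

2029-06-22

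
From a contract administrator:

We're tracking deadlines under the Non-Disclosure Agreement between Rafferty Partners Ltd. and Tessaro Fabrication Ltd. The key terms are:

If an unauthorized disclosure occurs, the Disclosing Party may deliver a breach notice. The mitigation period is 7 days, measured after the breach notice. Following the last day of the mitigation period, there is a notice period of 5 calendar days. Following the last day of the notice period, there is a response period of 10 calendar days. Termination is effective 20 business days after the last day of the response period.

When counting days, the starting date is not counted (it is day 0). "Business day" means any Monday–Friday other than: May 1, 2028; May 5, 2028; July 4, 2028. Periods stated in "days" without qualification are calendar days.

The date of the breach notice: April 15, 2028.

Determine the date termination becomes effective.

June 2, 2028

Adding 7 calendar days to April 15, 2028 gives April 22, 2028, which is the last day of the mitigation period.
Adding 5 calendar days to April 22, 2028 gives April 27, 2028, which is the last day of the notice period.
The last day of the response period: 10 calendar days after April 27, 2028 is May 7, 2028.
The date termination becomes effective: 20 business days after Sunday, May 7, 2028, skipping weekends — May 8, May 9, May 10, May 11, …, May 31, Jun 1, Jun 2 — lands on Friday, June 2, 2028.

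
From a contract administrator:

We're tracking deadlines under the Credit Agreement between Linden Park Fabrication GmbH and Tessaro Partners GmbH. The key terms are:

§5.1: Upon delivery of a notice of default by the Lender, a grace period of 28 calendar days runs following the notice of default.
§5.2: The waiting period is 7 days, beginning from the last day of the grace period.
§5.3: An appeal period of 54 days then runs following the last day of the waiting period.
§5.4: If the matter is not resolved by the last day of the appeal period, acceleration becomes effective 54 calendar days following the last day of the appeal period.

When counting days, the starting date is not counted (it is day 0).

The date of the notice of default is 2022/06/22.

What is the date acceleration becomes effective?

Adding 28 calendar days to 2022/06/22 gives 2022/07/20, which is the last day of the grace period.
The last day of the waiting period: 2022/07/20 + 7 days = 2022/07/27.
The last day of the appeal period: 54 calendar days after 2022/07/27 is 2022/09/19.
The date acceleration becomes effective: 2022/09/19 + 54 days = 2022/11/12.

2022/11/12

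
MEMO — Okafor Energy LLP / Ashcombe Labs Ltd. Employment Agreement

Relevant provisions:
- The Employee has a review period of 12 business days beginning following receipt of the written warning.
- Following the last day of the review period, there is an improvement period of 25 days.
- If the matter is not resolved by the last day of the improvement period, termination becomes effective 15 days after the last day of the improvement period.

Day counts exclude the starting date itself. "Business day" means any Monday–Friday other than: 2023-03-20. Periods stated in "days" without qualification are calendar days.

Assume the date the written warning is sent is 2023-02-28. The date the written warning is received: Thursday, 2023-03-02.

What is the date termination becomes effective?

From Thursday, 2023-03-02, 12 business days (Mar 3, Mar 6, Mar 7, Mar 8, …, Mar 16, Mar 17, Mar 21, skipping weekends and the listed holiday on Mar 20) brings us to Tuesday, 2023-03-21, which is the last day of the review period.
The last day of the improvement period: 2023-03-21 + 25 days = 2023-04-15.
The date termination becomes effective: 15 calendar days after 2023-04-15 is 2023-04-30.

2023-04-30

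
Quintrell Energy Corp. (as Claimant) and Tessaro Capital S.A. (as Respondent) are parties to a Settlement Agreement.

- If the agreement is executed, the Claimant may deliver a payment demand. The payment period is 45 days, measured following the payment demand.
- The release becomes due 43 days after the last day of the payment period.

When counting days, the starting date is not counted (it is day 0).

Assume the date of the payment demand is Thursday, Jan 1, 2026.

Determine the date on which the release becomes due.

Mar 30, 2026

The last day of the payment period: Jan 1, 2026 + 45 days = Feb 15, 2026.
The date on which the release becomes due: 43 calendar days after Feb 15, 2026 is Mar 30, 2026.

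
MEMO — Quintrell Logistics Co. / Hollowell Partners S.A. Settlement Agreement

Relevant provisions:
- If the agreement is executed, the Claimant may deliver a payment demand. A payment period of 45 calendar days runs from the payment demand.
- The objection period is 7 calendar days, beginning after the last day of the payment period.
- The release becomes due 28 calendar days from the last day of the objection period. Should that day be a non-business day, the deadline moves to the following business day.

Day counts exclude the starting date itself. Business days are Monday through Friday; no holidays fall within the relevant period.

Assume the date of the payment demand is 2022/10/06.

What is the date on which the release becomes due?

Adding 45 calendar days to 2022/10/06 gives 2022/11/20, which is the last day of the payment period.
Adding 7 calendar days to 2022/11/20 gives 2022/11/27, which is the last day of the objection period.
Adding 28 calendar days to 2022/11/27 gives 2022/12/25, which is the date on which the release becomes due. That falls on a Sunday, so it rolls to the next business day, Monday, 2022/12/26.

2022/12/26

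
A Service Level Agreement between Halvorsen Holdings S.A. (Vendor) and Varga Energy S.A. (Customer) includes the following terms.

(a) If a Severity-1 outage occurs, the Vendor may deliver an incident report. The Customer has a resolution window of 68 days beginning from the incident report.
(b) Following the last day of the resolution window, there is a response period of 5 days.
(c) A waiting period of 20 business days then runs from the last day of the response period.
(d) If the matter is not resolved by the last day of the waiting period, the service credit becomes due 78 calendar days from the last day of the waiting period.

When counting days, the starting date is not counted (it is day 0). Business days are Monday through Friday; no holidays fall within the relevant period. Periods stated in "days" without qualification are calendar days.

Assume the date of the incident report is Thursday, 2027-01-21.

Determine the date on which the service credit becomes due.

2027-07-17

The last day of the resolution window: 2027-01-21 + 68 days = 2027-03-30.
The last day of the response period: 5 calendar days after 2027-03-30 is 2027-04-04.
The last day of the waiting period: counting 20 business days from Sunday, 2027-04-04 (Apr 5, Apr 6, Apr 7, Apr 8, …, Apr 28, Apr 29, Apr 30, skipping weekends) reaches Friday, 2027-04-30.
The date on which the service credit becomes due: 78 calendar days after 2027-04-30 is 2027-07-17.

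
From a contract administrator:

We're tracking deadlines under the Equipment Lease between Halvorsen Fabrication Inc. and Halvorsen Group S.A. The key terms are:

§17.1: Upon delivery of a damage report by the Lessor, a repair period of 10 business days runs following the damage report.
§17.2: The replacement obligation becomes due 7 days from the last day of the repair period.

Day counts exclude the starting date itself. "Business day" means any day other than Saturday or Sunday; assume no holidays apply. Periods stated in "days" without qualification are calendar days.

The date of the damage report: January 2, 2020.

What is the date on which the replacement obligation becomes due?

The last day of the repair period: counting 10 business days from Thursday, January 2, 2020 (Jan 3, Jan 6, Jan 7, Jan 8, Jan 9, Jan 10, Jan 13, Jan 14, Jan 15, Jan 16, skipping weekends) reaches Thursday, January 16, 2020.
The date on which the replacement obligation becomes due: January 16, 2020 + 7 days = January 23, 2020.

January 23, 2020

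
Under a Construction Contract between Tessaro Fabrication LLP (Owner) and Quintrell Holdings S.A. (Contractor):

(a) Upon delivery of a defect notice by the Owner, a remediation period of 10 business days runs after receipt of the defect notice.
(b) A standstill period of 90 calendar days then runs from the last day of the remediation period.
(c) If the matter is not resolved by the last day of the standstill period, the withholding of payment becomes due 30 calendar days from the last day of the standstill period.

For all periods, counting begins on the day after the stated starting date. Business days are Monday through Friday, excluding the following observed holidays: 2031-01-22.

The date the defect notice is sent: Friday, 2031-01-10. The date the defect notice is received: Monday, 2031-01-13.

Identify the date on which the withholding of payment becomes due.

The last day of the remediation period: counting 10 business days from Monday, 2031-01-13 (Jan 14, Jan 15, Jan 16, Jan 17, Jan 20, Jan 21, Jan 23, Jan 24, Jan 27, Jan 28, skipping weekends and the listed holiday on Jan 22) reaches Tuesday, 2031-01-28.
The last day of the standstill period: 90 calendar days after 2031-01-28 is 2031-04-28.
The date on which the withholding of payment becomes due: 2031-04-28 + 30 days = 2031-05-28.

2031-05-28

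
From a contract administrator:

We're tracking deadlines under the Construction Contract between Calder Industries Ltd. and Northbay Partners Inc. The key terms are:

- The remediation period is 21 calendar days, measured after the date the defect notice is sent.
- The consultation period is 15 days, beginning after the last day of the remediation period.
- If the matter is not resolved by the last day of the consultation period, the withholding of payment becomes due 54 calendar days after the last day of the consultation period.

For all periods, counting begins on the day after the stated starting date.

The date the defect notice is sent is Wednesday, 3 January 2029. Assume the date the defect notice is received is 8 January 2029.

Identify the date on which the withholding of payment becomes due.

3 April 2029

The last day of the remediation period: 3 January 2029 + 21 days = 24 January 2029.
Adding 15 calendar days to 24 January 2029 gives 8 February 2029, which is the last day of the consultation period.
The date on which the withholding of payment becomes due: 8 February 2029 + 54 days = 3 April 2029.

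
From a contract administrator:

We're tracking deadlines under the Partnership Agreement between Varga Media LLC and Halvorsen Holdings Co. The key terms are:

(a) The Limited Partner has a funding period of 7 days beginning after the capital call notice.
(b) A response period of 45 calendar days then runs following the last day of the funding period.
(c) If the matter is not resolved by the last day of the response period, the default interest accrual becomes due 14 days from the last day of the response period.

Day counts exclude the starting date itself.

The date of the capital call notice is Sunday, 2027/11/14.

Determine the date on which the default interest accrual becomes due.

2028/01/19

The last day of the funding period: 2027/11/14 + 7 days = 2027/11/21.
The last day of the response period: 45 calendar days after 2027/11/21 is 2028/01/05.
The date on which the default interest accrual becomes due: 14 calendar days after 2028/01/05 is 2028/01/19.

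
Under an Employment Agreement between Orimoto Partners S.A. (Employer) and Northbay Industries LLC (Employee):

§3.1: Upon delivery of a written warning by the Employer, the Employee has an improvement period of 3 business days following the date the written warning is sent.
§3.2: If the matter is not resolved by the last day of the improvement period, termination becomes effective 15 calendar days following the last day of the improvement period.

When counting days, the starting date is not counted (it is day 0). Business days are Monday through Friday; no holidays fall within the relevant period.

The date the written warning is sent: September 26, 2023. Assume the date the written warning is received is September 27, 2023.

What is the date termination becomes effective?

The last day of the improvement period: 3 business days after Tuesday, September 26, 2023, skipping weekends — Sep 27, Sep 28, Sep 29 — lands on Friday, September 29, 2023.
The date termination becomes effective: 15 calendar days after September 29, 2023 is October 14, 2023.

October 14, 2023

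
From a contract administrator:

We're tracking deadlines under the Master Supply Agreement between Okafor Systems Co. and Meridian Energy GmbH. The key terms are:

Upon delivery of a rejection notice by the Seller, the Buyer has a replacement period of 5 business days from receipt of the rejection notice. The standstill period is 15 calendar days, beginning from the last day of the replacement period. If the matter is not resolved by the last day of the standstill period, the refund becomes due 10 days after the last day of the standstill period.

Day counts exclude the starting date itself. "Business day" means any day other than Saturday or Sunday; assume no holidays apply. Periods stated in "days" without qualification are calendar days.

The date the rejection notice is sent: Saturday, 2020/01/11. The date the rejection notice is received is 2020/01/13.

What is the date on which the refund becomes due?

2020/02/14

From Monday, 2020/01/13, 5 business days (Jan 14, Jan 15, Jan 16, Jan 17, Jan 20, skipping weekends) brings us to Monday, 2020/01/20, which is the last day of the replacement period.
Adding 15 calendar days to 2020/01/20 gives 2020/02/04, which is the last day of the standstill period.
The date on which the refund becomes due: 2020/02/04 + 10 days = 2020/02/14.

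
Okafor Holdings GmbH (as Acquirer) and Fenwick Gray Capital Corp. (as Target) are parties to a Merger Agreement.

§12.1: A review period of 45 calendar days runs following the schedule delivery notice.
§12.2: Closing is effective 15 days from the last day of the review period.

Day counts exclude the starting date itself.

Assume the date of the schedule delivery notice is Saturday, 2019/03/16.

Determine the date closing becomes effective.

The last day of the review period: 2019/03/16 + 45 days = 2019/04/30.
The date closing becomes effective: 15 calendar days after 2019/04/30 is 2019/05/15.

2019/05/15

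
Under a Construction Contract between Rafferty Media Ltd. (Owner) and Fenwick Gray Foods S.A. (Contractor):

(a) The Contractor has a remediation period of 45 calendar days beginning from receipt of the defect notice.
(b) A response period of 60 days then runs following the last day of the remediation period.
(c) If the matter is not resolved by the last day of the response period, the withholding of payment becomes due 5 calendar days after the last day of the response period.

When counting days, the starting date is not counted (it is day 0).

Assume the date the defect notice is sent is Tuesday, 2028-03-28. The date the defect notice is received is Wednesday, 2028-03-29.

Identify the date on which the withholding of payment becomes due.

The last day of the remediation period: 45 calendar days after 2028-03-29 is 2028-05-13.
Adding 60 calendar days to 2028-05-13 gives 2028-07-12, which is the last day of the response period.
The date on which the withholding of payment becomes due: 2028-07-12 + 5 days = 2028-07-17.

2028-07-17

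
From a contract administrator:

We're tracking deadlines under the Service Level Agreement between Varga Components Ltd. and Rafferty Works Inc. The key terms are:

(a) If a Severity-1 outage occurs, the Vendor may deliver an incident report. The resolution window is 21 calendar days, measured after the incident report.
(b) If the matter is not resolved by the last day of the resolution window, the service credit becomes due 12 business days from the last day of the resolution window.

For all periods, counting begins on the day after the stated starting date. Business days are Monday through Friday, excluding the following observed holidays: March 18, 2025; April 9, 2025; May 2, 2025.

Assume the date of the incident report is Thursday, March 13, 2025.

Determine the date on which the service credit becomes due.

The last day of the resolution window: March 13, 2025 + 21 days = April 3, 2025.
From Thursday, April 3, 2025, 12 business days (Apr 4, Apr 7, Apr 8, Apr 10, …, Apr 18, Apr 21, Apr 22, skipping weekends and the listed holiday on Apr 9) brings us to Tuesday, April 22, 2025, which is the date on which the service credit becomes due.

April 22, 2025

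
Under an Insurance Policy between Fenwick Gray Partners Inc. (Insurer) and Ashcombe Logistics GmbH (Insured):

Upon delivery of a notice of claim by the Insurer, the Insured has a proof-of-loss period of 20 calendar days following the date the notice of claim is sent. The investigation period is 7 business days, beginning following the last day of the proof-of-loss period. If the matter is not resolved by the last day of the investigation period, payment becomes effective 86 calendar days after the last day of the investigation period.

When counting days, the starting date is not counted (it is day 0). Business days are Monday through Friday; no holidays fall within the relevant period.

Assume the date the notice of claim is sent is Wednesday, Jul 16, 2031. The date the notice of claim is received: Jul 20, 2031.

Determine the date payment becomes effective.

Adding 20 calendar days to Jul 16, 2031 gives Aug 5, 2031, which is the last day of the proof-of-loss period.
The last day of the investigation period: counting 7 business days from Tuesday, Aug 5, 2031 (Aug 6, Aug 7, Aug 8, Aug 11, Aug 12, Aug 13, Aug 14, skipping weekends) reaches Thursday, Aug 14, 2031.
The date payment becomes effective: 86 calendar days after Aug 14, 2031 is Nov 8, 2031.

Nov 8, 2031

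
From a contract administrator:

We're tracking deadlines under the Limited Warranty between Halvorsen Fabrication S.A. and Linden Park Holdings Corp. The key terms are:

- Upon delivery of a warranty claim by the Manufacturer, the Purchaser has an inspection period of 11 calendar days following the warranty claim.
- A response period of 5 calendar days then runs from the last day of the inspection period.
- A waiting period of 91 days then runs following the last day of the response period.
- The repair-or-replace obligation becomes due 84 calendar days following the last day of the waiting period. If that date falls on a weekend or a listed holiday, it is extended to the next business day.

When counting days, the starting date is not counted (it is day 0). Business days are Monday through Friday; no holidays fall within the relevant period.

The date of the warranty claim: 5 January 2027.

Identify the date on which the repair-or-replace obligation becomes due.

15 July 2027

The last day of the inspection period: 5 January 2027 + 11 days = 16 January 2027.
Adding 5 calendar days to 16 January 2027 gives 21 January 2027, which is the last day of the response period.
The last day of the waiting period: 21 January 2027 + 91 days = 22 April 2027.
The date on which the repair-or-replace obligation becomes due: 22 April 2027 + 84 days = 15 July 2027. 15 July 2027 is a Thursday, so no roll-forward applies.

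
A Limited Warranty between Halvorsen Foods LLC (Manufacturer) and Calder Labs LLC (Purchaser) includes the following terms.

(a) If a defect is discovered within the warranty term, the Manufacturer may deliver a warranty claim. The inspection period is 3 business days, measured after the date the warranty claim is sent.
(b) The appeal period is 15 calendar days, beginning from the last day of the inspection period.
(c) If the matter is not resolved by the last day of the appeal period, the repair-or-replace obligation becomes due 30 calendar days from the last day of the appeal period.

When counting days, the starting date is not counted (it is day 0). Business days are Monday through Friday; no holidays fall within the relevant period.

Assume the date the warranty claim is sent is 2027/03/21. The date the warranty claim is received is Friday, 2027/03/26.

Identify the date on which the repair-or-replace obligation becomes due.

2027/05/08

The last day of the inspection period: counting 3 business days from Sunday, 2027/03/21 (Mar 22, Mar 23, Mar 24, skipping weekends) reaches Wednesday, 2027/03/24.
The last day of the appeal period: 15 calendar days after 2027/03/24 is 2027/04/08.
Adding 30 calendar days to 2027/04/08 gives 2027/05/08, which is the date on which the repair-or-replace obligation becomes due.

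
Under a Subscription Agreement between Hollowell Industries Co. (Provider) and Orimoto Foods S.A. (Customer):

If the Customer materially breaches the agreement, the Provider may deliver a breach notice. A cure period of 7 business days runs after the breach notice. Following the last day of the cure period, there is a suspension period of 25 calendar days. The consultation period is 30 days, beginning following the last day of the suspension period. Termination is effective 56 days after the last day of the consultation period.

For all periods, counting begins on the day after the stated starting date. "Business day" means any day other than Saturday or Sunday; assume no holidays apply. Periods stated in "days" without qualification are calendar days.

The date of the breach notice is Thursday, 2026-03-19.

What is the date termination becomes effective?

From Thursday, 2026-03-19, 7 business days (Mar 20, Mar 23, Mar 24, Mar 25, Mar 26, Mar 27, Mar 30, skipping weekends) brings us to Monday, 2026-03-30, which is the last day of the cure period.
Adding 25 calendar days to 2026-03-30 gives 2026-04-24, which is the last day of the suspension period.
Adding 30 calendar days to 2026-04-24 gives 2026-05-24, which is the last day of the consultation period.
Adding 56 calendar days to 2026-05-24 gives 2026-07-19, which is the date termination becomes effective.

2026-07-19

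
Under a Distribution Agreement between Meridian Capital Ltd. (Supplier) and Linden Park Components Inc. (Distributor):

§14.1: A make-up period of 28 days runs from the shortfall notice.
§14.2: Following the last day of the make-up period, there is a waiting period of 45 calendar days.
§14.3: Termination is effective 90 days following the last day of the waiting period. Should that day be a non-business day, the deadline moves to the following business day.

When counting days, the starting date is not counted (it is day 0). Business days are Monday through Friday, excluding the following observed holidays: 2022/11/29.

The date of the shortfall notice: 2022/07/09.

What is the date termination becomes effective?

2022/12/19

The last day of the make-up period: 2022/07/09 + 28 days = 2022/08/06.
The last day of the waiting period: 2022/08/06 + 45 days = 2022/09/20.
The date termination becomes effective: 90 calendar days after 2022/09/20 is 2022/12/19. 2022/12/19 is a Monday and is not a listed holiday, so no roll-forward applies.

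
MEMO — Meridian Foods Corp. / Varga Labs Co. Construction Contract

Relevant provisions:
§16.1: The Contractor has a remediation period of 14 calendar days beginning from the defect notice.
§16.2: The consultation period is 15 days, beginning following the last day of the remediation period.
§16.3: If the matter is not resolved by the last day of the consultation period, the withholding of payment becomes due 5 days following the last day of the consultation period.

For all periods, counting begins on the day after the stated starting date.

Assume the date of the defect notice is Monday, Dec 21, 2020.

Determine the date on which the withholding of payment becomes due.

Jan 24, 2021

Adding 14 calendar days to Dec 21, 2020 gives Jan 4, 2021, which is the last day of the remediation period.
Adding 15 calendar days to Jan 4, 2021 gives Jan 19, 2021, which is the last day of the consultation period.
Adding 5 calendar days to Jan 19, 2021 gives Jan 24, 2021, which is the date on which the withholding of payment becomes due.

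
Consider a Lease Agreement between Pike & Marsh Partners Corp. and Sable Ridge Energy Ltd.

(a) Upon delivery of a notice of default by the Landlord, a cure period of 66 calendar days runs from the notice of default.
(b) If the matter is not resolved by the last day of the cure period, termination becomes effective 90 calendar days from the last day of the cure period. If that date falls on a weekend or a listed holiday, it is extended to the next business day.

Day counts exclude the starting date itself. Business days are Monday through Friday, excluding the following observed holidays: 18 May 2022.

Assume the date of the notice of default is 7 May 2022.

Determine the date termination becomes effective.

10 October 2022

The last day of the cure period: 7 May 2022 + 66 days = 12 July 2022.
The date termination becomes effective: 12 July 2022 + 90 days = 10 October 2022. 10 October 2022 is a Monday and is not a listed holiday, so no roll-forward applies.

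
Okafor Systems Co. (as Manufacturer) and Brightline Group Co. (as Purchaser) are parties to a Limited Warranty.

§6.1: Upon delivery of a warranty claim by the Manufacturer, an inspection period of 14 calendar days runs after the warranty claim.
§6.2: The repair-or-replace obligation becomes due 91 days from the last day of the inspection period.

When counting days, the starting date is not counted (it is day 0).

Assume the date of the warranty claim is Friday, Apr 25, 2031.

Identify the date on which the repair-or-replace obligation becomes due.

Aug 8, 2031

Adding 14 calendar days to Apr 25, 2031 gives May 9, 2031, which is the last day of the inspection period.
The date on which the repair-or-replace obligation becomes due: 91 calendar days after May 9, 2031 is Aug 8, 2031.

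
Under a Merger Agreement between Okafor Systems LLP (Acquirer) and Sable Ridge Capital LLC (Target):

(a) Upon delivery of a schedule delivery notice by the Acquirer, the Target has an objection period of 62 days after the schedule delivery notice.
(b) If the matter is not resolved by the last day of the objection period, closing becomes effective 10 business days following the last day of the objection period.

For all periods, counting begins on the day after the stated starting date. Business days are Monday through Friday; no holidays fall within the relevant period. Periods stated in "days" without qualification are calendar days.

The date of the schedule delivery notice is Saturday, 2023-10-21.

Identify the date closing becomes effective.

The last day of the objection period: 62 calendar days after 2023-10-21 is 2023-12-22.
The date closing becomes effective: 10 business days after Friday, 2023-12-22, skipping weekends — Dec 25, Dec 26, Dec 27, Dec 28, Dec 29, Jan 1, Jan 2, Jan 3, Jan 4, Jan 5 — lands on Friday, 2024-01-05.

2024-01-05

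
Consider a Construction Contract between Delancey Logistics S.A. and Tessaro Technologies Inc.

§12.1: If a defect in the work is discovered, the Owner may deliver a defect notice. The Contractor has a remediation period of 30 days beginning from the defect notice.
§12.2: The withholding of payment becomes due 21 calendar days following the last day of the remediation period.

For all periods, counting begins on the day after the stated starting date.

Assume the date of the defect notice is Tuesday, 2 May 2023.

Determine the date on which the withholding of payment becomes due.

Adding 30 calendar days to 2 May 2023 gives 1 June 2023, which is the last day of the remediation period.
The date on which the withholding of payment becomes due: 21 calendar days after 1 June 2023 is 22 June 2023.

22 June 2023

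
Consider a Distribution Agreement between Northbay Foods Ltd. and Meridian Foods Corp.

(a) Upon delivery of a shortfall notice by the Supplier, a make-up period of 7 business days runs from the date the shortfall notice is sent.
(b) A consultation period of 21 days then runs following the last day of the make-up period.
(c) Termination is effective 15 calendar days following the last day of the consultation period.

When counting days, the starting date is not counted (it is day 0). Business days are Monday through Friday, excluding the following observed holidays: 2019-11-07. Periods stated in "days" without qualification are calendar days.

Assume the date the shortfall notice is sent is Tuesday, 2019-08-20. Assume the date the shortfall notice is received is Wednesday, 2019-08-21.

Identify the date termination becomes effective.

2019-10-04

The last day of the make-up period: counting 7 business days from Tuesday, 2019-08-20 (Aug 21, Aug 22, Aug 23, Aug 26, Aug 27, Aug 28, Aug 29, skipping weekends) reaches Thursday, 2019-08-29.
The last day of the consultation period: 2019-08-29 + 21 days = 2019-09-19.
Adding 15 calendar days to 2019-09-19 gives 2019-10-04, which is the date termination becomes effective.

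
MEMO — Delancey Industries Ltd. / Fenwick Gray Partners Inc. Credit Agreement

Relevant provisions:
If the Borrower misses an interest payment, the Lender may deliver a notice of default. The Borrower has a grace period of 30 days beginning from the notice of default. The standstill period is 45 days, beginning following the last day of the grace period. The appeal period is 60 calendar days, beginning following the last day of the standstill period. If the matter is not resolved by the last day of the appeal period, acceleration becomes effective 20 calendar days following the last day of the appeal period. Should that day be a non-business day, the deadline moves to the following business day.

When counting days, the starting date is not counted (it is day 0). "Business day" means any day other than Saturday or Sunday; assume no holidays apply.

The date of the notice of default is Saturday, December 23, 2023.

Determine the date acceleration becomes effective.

The last day of the grace period: 30 calendar days after December 23, 2023 is January 22, 2024.
Adding 45 calendar days to January 22, 2024 gives March 7, 2024, which is the last day of the standstill period.
Adding 60 calendar days to March 7, 2024 gives May 6, 2024, which is the last day of the appeal period.
The date acceleration becomes effective: May 6, 2024 + 20 days = May 26, 2024. That falls on a Sunday, so it rolls to the next business day, Monday, May 27, 2024.

May 27, 2024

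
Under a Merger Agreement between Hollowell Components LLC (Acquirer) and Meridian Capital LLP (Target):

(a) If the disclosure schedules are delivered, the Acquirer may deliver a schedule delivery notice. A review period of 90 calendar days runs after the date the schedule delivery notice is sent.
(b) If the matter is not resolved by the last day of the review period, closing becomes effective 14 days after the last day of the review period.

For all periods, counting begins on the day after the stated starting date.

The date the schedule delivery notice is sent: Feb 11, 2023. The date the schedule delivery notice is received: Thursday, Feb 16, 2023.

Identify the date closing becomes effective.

Adding 90 calendar days to Feb 11, 2023 gives May 12, 2023, which is the last day of the review period.
Adding 14 calendar days to May 12, 2023 gives May 26, 2023, which is the date closing becomes effective.

May 26, 2023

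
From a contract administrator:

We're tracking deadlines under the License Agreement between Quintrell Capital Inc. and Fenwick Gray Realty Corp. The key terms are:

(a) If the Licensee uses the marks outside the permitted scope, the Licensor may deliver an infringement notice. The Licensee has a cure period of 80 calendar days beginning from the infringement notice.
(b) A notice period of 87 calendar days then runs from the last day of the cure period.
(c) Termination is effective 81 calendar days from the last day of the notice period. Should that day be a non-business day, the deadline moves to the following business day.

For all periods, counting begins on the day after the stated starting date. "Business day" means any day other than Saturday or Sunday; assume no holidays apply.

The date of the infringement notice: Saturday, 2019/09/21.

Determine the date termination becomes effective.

The last day of the cure period: 80 calendar days after 2019/09/21 is 2019/12/10.
The last day of the notice period: 87 calendar days after 2019/12/10 is 2020/03/06.
Adding 81 calendar days to 2020/03/06 gives 2020/05/26, which is the date termination becomes effective. 2020/05/26 is a Tuesday, so no roll-forward applies.

2020/05/26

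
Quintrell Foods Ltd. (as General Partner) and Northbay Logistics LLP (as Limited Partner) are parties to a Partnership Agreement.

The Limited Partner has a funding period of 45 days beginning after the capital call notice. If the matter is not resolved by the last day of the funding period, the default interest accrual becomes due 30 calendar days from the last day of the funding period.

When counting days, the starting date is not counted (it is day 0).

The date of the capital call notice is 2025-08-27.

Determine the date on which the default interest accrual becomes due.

2025-11-10

Adding 45 calendar days to 2025-08-27 gives 2025-10-11, which is the last day of the funding period.
The date on which the default interest accrual becomes due: 2025-10-11 + 30 days = 2025-11-10.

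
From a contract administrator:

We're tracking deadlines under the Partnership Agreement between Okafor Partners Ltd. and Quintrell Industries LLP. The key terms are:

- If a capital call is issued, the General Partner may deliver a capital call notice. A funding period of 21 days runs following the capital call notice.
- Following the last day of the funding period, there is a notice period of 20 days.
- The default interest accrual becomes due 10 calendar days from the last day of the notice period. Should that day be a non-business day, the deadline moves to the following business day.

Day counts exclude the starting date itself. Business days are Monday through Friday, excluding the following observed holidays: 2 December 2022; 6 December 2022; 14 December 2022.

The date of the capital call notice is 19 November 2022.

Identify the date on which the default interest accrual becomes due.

The last day of the funding period: 19 November 2022 + 21 days = 10 December 2022.
The last day of the notice period: 20 calendar days after 10 December 2022 is 30 December 2022.
Adding 10 calendar days to 30 December 2022 gives 9 January 2023, which is the date on which the default interest accrual becomes due. 9 January 2023 is a Monday and is not a listed holiday, so no roll-forward applies.

9 January 2023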